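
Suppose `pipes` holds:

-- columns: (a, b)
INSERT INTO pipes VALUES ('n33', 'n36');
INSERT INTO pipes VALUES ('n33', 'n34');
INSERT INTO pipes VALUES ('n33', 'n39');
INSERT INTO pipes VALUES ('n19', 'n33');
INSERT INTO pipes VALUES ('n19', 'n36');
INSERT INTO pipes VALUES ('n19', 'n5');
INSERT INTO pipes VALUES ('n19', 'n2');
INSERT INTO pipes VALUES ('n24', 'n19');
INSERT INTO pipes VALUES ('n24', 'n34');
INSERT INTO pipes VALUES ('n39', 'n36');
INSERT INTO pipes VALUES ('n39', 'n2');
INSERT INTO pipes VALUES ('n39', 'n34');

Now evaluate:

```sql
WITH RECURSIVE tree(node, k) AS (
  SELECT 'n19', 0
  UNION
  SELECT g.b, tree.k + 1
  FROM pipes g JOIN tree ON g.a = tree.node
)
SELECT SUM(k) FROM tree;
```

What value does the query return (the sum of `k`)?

Base: (n19, k=0).
Iteration 1: edges from {n19} -> (n2, k=1), (n33, k=1), (n36, k=1), (n5, k=1).
Iteration 2: edges from {n2,n33,n36,n5} -> (n34, k=2), (n36, k=2), (n39, k=2).
Iteration 3: edges from {n34,n36,n39} -> (n2, k=3), (n34, k=3), (n36, k=3).
Iteration 4: no outgoing edges from {n2,n34,n36}; recursion stops.
SUM(k) = 0 + 1 + 1 + 1 + 1 + 2 + 2 + 2 + 3 + 3 + 3 = 19.

19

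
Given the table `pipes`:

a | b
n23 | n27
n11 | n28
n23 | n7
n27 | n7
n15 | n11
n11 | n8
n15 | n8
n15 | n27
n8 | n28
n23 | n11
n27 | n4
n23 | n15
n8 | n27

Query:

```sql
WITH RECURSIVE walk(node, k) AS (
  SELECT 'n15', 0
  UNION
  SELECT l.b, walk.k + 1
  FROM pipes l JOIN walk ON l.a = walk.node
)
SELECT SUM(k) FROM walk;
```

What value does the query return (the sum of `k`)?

Base: (n15, k=0).
Iteration 1: edges from {n15} -> (n11, k=1), (n27, k=1), (n8, k=1).
Iteration 2: edges from {n11,n27,n8} -> (n27, k=2), (n28, k=2), (n4, k=2), (n7, k=2), (n8, k=2). [UNION drops 1 duplicate row(s)]
Iteration 3: edges from {n27,n28,n4,n7,n8} -> (n27, k=3), (n28, k=3), (n4, k=3), (n7, k=3).
Iteration 4: edges from {n27,n28,n4,n7} -> (n4, k=4), (n7, k=4).
Iteration 5: no outgoing edges from {n4,n7}; recursion stops.
SUM(k) = 0 + 1 + 1 + 1 + 2 + 2 + 2 + 2 + 2 + 3 + 3 + 3 + 3 + 4 + 4 = 33.

33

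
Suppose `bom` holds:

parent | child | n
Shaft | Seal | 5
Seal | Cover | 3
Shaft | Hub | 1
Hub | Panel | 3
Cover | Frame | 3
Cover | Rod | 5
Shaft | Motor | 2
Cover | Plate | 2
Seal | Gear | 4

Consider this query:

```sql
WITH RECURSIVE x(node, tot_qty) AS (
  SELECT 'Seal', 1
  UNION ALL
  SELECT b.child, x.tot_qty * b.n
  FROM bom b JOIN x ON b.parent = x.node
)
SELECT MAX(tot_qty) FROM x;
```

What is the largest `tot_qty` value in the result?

15

Base: (Seal, tot_qty=1).
Iteration 1: components of {Seal} -> Cover = 1*3 = 3, Gear = 1*4 = 4.
Iteration 2: components of {Cover,Gear} -> Frame = 3*3 = 9, Plate = 3*2 = 6, Rod = 3*5 = 15.
Iteration 3: no further components; recursion stops.
tot_qty values: 1, 3, 4, 9, 15, 6; the maximum is 15.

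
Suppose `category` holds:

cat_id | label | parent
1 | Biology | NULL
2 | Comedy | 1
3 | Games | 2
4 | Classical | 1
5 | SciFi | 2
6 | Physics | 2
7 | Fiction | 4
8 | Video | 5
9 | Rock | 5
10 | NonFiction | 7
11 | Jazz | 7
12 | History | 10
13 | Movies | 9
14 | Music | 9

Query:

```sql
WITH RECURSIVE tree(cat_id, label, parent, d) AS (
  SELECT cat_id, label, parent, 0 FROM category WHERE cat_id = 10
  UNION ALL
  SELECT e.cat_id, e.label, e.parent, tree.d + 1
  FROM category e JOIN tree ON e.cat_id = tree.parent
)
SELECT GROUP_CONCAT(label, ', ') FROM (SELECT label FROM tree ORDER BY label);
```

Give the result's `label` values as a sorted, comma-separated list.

Biology, Classical, Fiction, NonFiction

Base: cat_id=10 (NonFiction), parent=7, d 0.
Iteration 1: join on cat_id=7 -> Fiction (id 7, parent=4, d 1).
Iteration 2: join on cat_id=4 -> Classical (id 4, parent=1, d 2).
Iteration 3: join on cat_id=1 -> Biology (id 1, parent=NULL, d 3).
Iteration 4: parent is NULL; no match; recursion stops.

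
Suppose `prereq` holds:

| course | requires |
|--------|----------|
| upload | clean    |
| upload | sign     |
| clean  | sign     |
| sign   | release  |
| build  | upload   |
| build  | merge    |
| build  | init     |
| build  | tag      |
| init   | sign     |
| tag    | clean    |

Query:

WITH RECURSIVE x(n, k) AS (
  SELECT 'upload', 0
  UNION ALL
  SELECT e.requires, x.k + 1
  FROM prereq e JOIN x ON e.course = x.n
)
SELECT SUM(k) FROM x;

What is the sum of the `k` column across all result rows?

9

Base: (upload, k=0).
Iteration 1: edges from {upload} -> (clean, k=1), (sign, k=1).
Iteration 2: edges from {clean,sign} -> (release, k=2), (sign, k=2).
Iteration 3: edges from {release,sign} -> (release, k=3).
Iteration 4: no outgoing edges from {release}; recursion stops.
SUM(k) = 0 + 1 + 1 + 2 + 2 + 3 = 9.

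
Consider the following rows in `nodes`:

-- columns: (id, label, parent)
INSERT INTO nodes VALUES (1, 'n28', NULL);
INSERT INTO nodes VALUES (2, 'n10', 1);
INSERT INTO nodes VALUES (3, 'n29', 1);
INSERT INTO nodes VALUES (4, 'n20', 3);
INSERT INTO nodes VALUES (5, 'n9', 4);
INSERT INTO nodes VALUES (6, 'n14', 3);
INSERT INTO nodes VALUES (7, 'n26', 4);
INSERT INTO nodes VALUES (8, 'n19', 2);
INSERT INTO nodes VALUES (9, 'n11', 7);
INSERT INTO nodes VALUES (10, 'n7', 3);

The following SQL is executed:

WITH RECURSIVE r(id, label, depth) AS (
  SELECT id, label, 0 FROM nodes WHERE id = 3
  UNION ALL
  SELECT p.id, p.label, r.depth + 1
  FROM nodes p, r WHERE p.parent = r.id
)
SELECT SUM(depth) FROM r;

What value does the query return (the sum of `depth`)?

10

Base: id=3 (n29) at depth 0.
Iteration 1: rows with parent in {3} -> n20 (id 4, depth 1), n14 (id 6, depth 1), n7 (id 10, depth 1).
Iteration 2: rows with parent in {4,6,10} -> n9 (id 5, depth 2), n26 (id 7, depth 2).
Iteration 3: rows with parent in {5,7} -> n11 (id 9, depth 3).
Iteration 4: no rows with parent in {9}; recursion stops.
SUM(depth) = 0 + 1 + 1 + 1 + 2 + 2 + 3 = 10.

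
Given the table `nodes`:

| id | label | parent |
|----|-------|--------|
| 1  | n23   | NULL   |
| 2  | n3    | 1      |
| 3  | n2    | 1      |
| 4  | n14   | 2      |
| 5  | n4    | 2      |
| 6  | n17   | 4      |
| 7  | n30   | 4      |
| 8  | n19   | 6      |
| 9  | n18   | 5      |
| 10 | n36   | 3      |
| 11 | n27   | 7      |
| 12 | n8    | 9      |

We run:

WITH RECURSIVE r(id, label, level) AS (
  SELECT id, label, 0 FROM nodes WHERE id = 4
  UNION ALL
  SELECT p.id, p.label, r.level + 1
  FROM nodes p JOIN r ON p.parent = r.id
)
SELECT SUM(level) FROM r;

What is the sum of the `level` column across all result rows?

Base: id=4 (n14) at level 0.
Iteration 1: rows with parent in {4} -> n17 (id 6, level 1), n30 (id 7, level 1).
Iteration 2: rows with parent in {6,7} -> n19 (id 8, level 2), n27 (id 11, level 2).
Iteration 3: no rows with parent in {8,11}; recursion stops.
SUM(level) = 0 + 1 + 1 + 2 + 2 = 6.

6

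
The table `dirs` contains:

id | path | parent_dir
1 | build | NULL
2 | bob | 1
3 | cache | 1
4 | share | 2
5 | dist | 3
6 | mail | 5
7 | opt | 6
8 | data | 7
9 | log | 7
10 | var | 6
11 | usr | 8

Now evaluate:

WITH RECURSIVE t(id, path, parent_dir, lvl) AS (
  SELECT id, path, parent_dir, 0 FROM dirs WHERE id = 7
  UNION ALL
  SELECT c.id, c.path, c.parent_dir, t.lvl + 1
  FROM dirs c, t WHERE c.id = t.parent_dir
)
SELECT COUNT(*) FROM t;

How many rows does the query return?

Base: id=7 (opt), parent_dir=6, lvl 0.
Iteration 1: join on id=6 -> mail (id 6, parent_dir=5, lvl 1).
Iteration 2: join on id=5 -> dist (id 5, parent_dir=3, lvl 2).
Iteration 3: join on id=3 -> cache (id 3, parent_dir=1, lvl 3).
Iteration 4: join on id=1 -> build (id 1, parent_dir=NULL, lvl 4).
Iteration 5: parent_dir is NULL; no match; recursion stops.
Total rows emitted: 5.

5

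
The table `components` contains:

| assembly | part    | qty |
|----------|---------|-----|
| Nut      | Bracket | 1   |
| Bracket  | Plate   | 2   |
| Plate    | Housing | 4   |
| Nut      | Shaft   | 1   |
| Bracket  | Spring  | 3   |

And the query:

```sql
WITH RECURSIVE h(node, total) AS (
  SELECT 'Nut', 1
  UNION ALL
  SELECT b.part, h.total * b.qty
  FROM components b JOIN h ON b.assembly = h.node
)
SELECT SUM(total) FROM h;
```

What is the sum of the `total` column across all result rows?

16

Base: (Nut, total=1).
Iteration 1: components of {Nut} -> Bracket = 1*1 = 1, Shaft = 1*1 = 1.
Iteration 2: components of {Bracket,Shaft} -> Plate = 1*2 = 2, Spring = 1*3 = 3.
Iteration 3: components of {Plate,Spring} -> Housing = 2*4 = 8.
Iteration 4: no further components; recursion stops.
SUM(total) = 1 + 1 + 1 + 2 + 3 + 8 = 16.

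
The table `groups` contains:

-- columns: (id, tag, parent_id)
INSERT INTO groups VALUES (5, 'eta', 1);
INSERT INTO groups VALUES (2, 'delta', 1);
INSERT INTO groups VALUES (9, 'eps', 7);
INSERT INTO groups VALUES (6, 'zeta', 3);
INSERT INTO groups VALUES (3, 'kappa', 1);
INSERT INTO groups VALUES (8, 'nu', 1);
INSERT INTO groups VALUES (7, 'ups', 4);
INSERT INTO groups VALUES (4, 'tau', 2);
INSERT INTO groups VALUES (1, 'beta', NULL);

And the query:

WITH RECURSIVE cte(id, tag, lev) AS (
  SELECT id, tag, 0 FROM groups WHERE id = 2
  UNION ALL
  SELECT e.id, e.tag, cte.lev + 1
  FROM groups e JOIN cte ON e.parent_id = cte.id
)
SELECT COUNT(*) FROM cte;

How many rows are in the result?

4

Base: id=2 (delta) at lev 0.
Iteration 1: rows with parent_id in {2} -> tau (id 4, lev 1).
Iteration 2: rows with parent_id in {4} -> ups (id 7, lev 2).
Iteration 3: rows with parent_id in {7} -> eps (id 9, lev 3).
Iteration 4: no rows with parent_id in {9}; recursion stops.
Total rows emitted: 4.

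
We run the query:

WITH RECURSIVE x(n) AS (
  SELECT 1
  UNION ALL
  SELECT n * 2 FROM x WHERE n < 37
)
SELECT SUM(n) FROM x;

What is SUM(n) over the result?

Base: n=1.
Iteration 1: 1 < 37 holds -> n = 1 * 2 = 2.
Iteration 2: 2 < 37 holds -> n = 2 * 2 = 4.
Iteration 3: 4 < 37 holds -> n = 4 * 2 = 8.
Iteration 4: 8 < 37 holds -> n = 8 * 2 = 16.
Iteration 5: 16 < 37 holds -> n = 16 * 2 = 32.
Iteration 6: 32 < 37 holds -> n = 32 * 2 = 64.
Iteration 7: 64 < 37 fails; recursion stops.
SUM(n) = 1 + 2 + 4 + 8 + 16 + 32 + 64 = 127.

127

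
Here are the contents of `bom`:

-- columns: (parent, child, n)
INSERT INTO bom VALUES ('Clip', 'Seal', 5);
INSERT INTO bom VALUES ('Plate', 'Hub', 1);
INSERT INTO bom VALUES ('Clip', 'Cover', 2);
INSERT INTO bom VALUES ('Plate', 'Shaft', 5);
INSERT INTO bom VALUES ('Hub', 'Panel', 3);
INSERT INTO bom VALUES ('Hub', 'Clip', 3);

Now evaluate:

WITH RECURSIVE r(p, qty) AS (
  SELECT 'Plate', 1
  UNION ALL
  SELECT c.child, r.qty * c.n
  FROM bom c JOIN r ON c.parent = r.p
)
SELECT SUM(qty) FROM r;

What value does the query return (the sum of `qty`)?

Base: (Plate, qty=1).
Iteration 1: components of {Plate} -> Hub = 1*1 = 1, Shaft = 1*5 = 5.
Iteration 2: components of {Hub,Shaft} -> Clip = 1*3 = 3, Panel = 1*3 = 3.
Iteration 3: components of {Clip,Panel} -> Cover = 3*2 = 6, Seal = 3*5 = 15.
Iteration 4: no further components; recursion stops.
SUM(qty) = 1 + 1 + 5 + 3 + 3 + 6 + 15 = 34.

34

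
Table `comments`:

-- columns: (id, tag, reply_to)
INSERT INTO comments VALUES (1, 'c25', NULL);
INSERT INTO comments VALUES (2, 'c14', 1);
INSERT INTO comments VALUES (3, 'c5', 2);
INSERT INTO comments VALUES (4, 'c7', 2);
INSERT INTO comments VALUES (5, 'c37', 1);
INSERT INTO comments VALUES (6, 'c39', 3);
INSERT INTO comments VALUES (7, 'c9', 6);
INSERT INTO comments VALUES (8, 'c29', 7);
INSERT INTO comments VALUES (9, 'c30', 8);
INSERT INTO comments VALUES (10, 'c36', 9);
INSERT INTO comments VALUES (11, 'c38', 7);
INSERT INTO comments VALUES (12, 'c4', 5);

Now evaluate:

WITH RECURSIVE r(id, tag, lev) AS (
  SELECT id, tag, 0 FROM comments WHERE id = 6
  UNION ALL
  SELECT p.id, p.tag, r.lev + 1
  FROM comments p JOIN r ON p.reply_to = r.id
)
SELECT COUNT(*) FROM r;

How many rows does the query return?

Base: id=6 (c39) at lev 0.
Iteration 1: rows with reply_to in {6} -> c9 (id 7, lev 1).
Iteration 2: rows with reply_to in {7} -> c29 (id 8, lev 2), c38 (id 11, lev 2).
Iteration 3: rows with reply_to in {8,11} -> c30 (id 9, lev 3).
Iteration 4: rows with reply_to in {9} -> c36 (id 10, lev 4).
Iteration 5: no rows with reply_to in {10}; recursion stops.
Total rows emitted: 6.

6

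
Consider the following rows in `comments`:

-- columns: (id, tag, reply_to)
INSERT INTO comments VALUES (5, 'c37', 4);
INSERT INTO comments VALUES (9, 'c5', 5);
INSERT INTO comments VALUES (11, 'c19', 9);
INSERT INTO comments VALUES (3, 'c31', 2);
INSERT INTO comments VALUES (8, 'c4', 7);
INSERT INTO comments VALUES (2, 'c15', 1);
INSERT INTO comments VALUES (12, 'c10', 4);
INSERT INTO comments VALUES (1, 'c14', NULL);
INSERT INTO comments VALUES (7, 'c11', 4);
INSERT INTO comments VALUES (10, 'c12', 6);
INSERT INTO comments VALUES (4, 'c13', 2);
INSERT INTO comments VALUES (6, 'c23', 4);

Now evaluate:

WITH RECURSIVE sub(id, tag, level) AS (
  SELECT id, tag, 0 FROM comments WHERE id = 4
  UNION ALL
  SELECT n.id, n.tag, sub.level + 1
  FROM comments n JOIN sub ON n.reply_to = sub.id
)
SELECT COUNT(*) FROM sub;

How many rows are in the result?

9

Base: id=4 (c13) at level 0.
Iteration 1: rows with reply_to in {4} -> c37 (id 5, level 1), c23 (id 6, level 1), c11 (id 7, level 1), c10 (id 12, level 1).
Iteration 2: rows with reply_to in {5,6,7,12} -> c4 (id 8, level 2), c5 (id 9, level 2), c12 (id 10, level 2).
Iteration 3: rows with reply_to in {8,9,10} -> c19 (id 11, level 3).
Iteration 4: no rows with reply_to in {11}; recursion stops.
Total rows emitted: 9.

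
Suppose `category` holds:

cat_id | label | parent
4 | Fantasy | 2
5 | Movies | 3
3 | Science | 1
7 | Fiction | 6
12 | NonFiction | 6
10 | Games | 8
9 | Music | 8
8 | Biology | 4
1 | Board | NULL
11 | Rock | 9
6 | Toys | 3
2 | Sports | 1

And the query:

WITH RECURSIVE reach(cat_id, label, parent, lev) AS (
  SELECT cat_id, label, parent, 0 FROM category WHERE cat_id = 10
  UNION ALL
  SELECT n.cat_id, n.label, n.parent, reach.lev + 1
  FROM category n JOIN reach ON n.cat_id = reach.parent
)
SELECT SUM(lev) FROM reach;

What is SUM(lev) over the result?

10

Base: cat_id=10 (Games), parent=8, lev 0.
Iteration 1: join on cat_id=8 -> Biology (id 8, parent=4, lev 1).
Iteration 2: join on cat_id=4 -> Fantasy (id 4, parent=2, lev 2).
Iteration 3: join on cat_id=2 -> Sports (id 2, parent=1, lev 3).
Iteration 4: join on cat_id=1 -> Board (id 1, parent=NULL, lev 4).
Iteration 5: parent is NULL; no match; recursion stops.
SUM(lev) = 0 + 1 + 2 + 3 + 4 = 10.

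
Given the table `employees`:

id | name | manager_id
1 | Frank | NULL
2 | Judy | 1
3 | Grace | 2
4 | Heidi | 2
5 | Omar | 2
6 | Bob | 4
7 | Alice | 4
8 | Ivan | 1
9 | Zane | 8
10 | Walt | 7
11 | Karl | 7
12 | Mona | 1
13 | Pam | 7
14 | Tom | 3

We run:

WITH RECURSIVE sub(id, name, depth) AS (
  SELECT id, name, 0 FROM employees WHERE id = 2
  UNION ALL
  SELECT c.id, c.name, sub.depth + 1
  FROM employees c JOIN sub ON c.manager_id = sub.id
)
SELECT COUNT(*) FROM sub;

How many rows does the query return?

10

Base: id=2 (Judy) at depth 0.
Iteration 1: rows with manager_id in {2} -> Grace (id 3, depth 1), Heidi (id 4, depth 1), Omar (id 5, depth 1).
Iteration 2: rows with manager_id in {3,4,5} -> Bob (id 6, depth 2), Alice (id 7, depth 2), Tom (id 14, depth 2).
Iteration 3: rows with manager_id in {6,7,14} -> Walt (id 10, depth 3), Karl (id 11, depth 3), Pam (id 13, depth 3).
Iteration 4: no rows with manager_id in {10,11,13}; recursion stops.
Total rows emitted: 10.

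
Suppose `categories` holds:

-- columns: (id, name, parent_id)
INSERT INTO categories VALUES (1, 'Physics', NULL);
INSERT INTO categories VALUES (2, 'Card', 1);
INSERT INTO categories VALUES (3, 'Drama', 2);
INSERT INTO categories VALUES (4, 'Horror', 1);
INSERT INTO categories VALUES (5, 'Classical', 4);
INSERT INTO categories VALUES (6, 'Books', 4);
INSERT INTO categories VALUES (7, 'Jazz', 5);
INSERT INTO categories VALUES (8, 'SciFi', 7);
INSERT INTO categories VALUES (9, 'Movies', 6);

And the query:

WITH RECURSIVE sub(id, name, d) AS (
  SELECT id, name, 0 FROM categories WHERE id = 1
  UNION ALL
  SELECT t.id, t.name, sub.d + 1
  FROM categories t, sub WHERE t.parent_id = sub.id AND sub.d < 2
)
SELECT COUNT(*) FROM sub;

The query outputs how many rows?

6

Base: id=1 (Physics) at d 0.
Iteration 1: rows with parent_id in {1} -> Card (id 2, d 1), Horror (id 4, d 1).
Iteration 2: rows with parent_id in {2,4} -> Drama (id 3, d 2), Classical (id 5, d 2), Books (id 6, d 2).
Iteration 3: d < 2 fails for all current rows; recursion stops.
Total rows emitted: 6.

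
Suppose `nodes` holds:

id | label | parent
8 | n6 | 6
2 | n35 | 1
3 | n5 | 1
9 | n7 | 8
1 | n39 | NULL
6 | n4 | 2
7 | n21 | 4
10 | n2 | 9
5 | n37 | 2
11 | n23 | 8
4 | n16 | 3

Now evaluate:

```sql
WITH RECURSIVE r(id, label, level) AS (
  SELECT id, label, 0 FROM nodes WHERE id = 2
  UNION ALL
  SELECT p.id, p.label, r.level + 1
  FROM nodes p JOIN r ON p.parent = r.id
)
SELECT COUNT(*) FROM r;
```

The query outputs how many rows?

7

Base: id=2 (n35) at level 0.
Iteration 1: rows with parent in {2} -> n37 (id 5, level 1), n4 (id 6, level 1).
Iteration 2: rows with parent in {5,6} -> n6 (id 8, level 2).
Iteration 3: rows with parent in {8} -> n7 (id 9, level 3), n23 (id 11, level 3).
Iteration 4: rows with parent in {9,11} -> n2 (id 10, level 4).
Iteration 5: no rows with parent in {10}; recursion stops.
Total rows emitted: 7.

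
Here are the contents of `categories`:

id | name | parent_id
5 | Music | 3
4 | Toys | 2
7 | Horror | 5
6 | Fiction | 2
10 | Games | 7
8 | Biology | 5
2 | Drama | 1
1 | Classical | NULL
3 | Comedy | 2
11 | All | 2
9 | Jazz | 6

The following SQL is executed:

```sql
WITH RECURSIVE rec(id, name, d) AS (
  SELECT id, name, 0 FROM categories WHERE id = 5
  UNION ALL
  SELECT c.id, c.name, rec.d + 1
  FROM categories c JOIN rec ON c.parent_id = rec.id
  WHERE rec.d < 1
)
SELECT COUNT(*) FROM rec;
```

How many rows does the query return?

3

Base: id=5 (Music) at d 0.
Iteration 1: rows with parent_id in {5} -> Horror (id 7, d 1), Biology (id 8, d 1).
Iteration 2: d < 1 fails for all current rows; recursion stops.
Total rows emitted: 3.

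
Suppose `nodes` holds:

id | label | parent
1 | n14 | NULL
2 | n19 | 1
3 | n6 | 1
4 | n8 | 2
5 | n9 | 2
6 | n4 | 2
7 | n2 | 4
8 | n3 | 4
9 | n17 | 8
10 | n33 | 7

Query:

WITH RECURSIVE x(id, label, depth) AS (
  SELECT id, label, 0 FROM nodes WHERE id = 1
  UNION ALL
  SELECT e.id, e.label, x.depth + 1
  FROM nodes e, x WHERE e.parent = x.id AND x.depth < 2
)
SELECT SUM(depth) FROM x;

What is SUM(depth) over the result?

Base: id=1 (n14) at depth 0.
Iteration 1: rows with parent in {1} -> n19 (id 2, depth 1), n6 (id 3, depth 1).
Iteration 2: rows with parent in {2,3} -> n8 (id 4, depth 2), n9 (id 5, depth 2), n4 (id 6, depth 2).
Iteration 3: depth < 2 fails for all current rows; recursion stops.
SUM(depth) = 0 + 1 + 1 + 2 + 2 + 2 = 8.

8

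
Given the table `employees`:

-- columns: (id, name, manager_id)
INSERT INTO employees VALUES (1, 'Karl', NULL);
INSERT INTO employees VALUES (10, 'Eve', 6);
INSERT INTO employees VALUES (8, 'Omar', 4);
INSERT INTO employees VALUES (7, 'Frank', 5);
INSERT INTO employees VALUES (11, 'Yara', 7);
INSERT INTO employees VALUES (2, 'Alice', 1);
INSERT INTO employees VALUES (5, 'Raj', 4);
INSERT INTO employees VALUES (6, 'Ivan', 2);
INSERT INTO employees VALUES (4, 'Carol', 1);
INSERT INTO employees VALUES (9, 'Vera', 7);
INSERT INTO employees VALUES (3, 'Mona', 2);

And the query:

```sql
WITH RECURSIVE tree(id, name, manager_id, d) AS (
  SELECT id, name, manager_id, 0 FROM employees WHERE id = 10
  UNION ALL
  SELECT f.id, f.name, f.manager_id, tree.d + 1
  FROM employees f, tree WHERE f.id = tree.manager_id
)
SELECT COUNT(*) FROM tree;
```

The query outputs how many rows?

Base: id=10 (Eve), manager_id=6, d 0.
Iteration 1: join on id=6 -> Ivan (id 6, manager_id=2, d 1).
Iteration 2: join on id=2 -> Alice (id 2, manager_id=1, d 2).
Iteration 3: join on id=1 -> Karl (id 1, manager_id=NULL, d 3).
Iteration 4: manager_id is NULL; no match; recursion stops.
Total rows emitted: 4.

4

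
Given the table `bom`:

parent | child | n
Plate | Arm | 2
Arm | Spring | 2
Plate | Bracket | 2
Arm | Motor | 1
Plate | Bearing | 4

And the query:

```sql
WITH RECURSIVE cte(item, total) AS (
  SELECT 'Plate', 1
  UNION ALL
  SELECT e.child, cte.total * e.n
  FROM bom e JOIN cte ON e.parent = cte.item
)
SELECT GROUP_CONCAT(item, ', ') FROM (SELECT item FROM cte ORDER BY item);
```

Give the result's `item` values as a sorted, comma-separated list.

Base: (Plate, total=1).
Iteration 1: components of {Plate} -> Arm = 1*2 = 2, Bearing = 1*4 = 4, Bracket = 1*2 = 2.
Iteration 2: components of {Arm,Bearing,Bracket} -> Motor = 2*1 = 2, Spring = 2*2 = 4.
Iteration 3: no further components; recursion stops.

Arm, Bearing, Bracket, Motor, Plate, Spring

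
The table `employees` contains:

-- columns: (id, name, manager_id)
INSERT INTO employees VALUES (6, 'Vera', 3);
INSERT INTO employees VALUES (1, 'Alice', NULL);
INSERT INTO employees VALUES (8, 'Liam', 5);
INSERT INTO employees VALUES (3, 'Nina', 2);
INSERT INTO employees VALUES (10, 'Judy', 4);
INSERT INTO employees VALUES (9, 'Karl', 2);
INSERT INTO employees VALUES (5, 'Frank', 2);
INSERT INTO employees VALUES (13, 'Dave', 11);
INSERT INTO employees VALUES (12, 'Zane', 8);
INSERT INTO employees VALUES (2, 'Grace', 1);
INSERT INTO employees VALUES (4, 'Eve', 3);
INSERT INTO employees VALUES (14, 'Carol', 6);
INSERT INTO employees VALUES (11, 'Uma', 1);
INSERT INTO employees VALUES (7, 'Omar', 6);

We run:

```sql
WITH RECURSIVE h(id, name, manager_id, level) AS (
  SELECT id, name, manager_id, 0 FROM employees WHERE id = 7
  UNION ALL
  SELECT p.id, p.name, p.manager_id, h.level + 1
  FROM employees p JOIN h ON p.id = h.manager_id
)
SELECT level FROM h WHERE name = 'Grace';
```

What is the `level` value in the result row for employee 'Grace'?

Base: id=7 (Omar), manager_id=6, level 0.
Iteration 1: join on id=6 -> Vera (id 6, manager_id=3, level 1).
Iteration 2: join on id=3 -> Nina (id 3, manager_id=2, level 2).
Iteration 3: join on id=2 -> Grace (id 2, manager_id=1, level 3).
Iteration 4: join on id=1 -> Alice (id 1, manager_id=NULL, level 4).
Iteration 5: manager_id is NULL; no match; recursion stops.

3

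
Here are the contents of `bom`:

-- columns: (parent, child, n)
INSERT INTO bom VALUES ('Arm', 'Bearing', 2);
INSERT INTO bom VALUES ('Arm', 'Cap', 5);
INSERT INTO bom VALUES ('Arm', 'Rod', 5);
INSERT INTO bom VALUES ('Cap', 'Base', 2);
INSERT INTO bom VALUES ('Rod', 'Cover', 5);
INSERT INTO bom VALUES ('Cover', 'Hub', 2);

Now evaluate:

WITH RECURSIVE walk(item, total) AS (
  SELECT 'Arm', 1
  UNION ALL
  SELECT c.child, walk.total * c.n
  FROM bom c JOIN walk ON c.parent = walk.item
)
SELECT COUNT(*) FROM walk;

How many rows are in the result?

Base: (Arm, total=1).
Iteration 1: components of {Arm} -> Bearing = 1*2 = 2, Cap = 1*5 = 5, Rod = 1*5 = 5.
Iteration 2: components of {Bearing,Cap,Rod} -> Base = 5*2 = 10, Cover = 5*5 = 25.
Iteration 3: components of {Base,Cover} -> Hub = 25*2 = 50.
Iteration 4: no further components; recursion stops.
Total rows emitted: 7.

7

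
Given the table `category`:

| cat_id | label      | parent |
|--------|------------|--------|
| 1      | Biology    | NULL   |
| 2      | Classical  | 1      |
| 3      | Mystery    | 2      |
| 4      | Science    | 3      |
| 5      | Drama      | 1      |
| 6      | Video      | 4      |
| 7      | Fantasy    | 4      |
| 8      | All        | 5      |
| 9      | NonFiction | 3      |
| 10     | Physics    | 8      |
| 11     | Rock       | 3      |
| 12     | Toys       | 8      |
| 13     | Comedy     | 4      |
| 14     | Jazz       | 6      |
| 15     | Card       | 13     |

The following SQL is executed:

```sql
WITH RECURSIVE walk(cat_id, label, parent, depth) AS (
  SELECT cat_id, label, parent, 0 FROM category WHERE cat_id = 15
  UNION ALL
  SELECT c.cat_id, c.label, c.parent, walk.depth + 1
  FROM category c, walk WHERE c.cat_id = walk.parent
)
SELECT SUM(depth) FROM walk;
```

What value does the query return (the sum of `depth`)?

15

Base: cat_id=15 (Card), parent=13, depth 0.
Iteration 1: join on cat_id=13 -> Comedy (id 13, parent=4, depth 1).
Iteration 2: join on cat_id=4 -> Science (id 4, parent=3, depth 2).
Iteration 3: join on cat_id=3 -> Mystery (id 3, parent=2, depth 3).
Iteration 4: join on cat_id=2 -> Classical (id 2, parent=1, depth 4).
Iteration 5: join on cat_id=1 -> Biology (id 1, parent=NULL, depth 5).
Iteration 6: parent is NULL; no match; recursion stops.
SUM(depth) = 0 + 1 + 2 + 3 + 4 + 5 = 15.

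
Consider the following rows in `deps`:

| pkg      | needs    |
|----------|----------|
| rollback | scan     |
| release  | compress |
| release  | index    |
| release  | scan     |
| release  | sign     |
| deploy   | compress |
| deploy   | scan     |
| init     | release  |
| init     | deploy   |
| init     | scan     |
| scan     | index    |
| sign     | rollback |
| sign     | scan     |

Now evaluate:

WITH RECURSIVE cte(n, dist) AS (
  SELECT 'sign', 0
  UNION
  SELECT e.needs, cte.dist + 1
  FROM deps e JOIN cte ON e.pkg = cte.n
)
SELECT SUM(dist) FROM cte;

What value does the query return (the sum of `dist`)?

Base: (sign, dist=0).
Iteration 1: edges from {sign} -> (rollback, dist=1), (scan, dist=1).
Iteration 2: edges from {rollback,scan} -> (index, dist=2), (scan, dist=2).
Iteration 3: edges from {index,scan} -> (index, dist=3).
Iteration 4: no outgoing edges from {index}; recursion stops.
SUM(dist) = 0 + 1 + 1 + 2 + 2 + 3 = 9.

9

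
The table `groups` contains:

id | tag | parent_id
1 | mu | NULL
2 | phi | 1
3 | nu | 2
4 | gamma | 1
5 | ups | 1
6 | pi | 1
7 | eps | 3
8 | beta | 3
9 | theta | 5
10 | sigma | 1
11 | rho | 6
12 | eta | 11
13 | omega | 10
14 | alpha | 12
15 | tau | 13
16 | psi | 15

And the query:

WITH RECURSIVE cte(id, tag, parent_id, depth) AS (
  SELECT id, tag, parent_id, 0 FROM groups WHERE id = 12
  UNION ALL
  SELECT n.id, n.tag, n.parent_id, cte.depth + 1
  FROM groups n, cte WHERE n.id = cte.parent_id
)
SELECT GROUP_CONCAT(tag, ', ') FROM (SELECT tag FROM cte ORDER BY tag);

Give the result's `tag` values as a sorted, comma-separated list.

eta, mu, pi, rho

Base: id=12 (eta), parent_id=11, depth 0.
Iteration 1: join on id=11 -> rho (id 11, parent_id=6, depth 1).
Iteration 2: join on id=6 -> pi (id 6, parent_id=1, depth 2).
Iteration 3: join on id=1 -> mu (id 1, parent_id=NULL, depth 3).
Iteration 4: parent_id is NULL; no match; recursion stops.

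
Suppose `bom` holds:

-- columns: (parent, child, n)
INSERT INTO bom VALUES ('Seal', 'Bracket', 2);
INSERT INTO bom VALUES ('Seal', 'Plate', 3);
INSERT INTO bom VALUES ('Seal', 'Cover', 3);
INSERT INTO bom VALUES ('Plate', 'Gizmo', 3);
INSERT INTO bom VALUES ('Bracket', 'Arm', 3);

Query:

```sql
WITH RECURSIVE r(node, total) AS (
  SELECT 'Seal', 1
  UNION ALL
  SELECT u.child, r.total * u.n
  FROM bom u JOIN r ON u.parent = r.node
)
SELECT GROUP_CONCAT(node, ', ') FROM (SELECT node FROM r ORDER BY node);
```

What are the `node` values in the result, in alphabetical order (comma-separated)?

Arm, Bracket, Cover, Gizmo, Plate, Seal

Base: (Seal, total=1).
Iteration 1: components of {Seal} -> Bracket = 1*2 = 2, Cover = 1*3 = 3, Plate = 1*3 = 3.
Iteration 2: components of {Bracket,Cover,Plate} -> Arm = 2*3 = 6, Gizmo = 3*3 = 9.
Iteration 3: no further components; recursion stops.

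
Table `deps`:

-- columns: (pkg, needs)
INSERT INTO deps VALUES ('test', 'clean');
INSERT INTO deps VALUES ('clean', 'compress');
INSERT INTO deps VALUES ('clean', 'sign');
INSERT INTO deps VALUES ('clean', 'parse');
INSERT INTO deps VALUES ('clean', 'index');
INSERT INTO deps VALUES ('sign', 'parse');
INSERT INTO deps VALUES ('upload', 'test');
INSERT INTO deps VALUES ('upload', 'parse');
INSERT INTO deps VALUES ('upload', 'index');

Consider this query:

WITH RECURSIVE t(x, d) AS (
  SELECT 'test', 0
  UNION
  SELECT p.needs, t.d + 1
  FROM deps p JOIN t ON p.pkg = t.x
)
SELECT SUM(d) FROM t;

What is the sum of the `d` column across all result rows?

Base: (test, d=0).
Iteration 1: edges from {test} -> (clean, d=1).
Iteration 2: edges from {clean} -> (compress, d=2), (index, d=2), (parse, d=2), (sign, d=2).
Iteration 3: edges from {compress,index,parse,sign} -> (parse, d=3).
Iteration 4: no outgoing edges from {parse}; recursion stops.
SUM(d) = 0 + 1 + 2 + 2 + 2 + 2 + 3 = 12.

12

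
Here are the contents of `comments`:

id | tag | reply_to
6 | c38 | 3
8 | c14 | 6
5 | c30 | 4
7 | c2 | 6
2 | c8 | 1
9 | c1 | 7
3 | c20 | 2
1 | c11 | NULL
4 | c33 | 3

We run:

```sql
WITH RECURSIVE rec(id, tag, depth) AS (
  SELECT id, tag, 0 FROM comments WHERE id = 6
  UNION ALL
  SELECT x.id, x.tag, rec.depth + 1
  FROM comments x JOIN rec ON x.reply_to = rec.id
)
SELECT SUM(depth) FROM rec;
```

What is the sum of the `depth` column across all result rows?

4

Base: id=6 (c38) at depth 0.
Iteration 1: rows with reply_to in {6} -> c2 (id 7, depth 1), c14 (id 8, depth 1).
Iteration 2: rows with reply_to in {7,8} -> c1 (id 9, depth 2).
Iteration 3: no rows with reply_to in {9}; recursion stops.
SUM(depth) = 0 + 1 + 1 + 2 = 4.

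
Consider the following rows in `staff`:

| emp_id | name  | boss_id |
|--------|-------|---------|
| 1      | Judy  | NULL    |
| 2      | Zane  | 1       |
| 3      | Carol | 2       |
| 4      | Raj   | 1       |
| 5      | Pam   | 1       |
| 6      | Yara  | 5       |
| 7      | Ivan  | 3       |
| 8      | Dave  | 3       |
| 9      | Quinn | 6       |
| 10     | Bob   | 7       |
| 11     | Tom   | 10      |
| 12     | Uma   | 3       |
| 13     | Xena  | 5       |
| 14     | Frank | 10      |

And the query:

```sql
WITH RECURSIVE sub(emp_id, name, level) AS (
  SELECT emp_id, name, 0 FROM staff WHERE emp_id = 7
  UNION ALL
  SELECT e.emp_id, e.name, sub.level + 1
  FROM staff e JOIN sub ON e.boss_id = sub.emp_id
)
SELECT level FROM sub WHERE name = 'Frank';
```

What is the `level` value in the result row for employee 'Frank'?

2

Base: emp_id=7 (Ivan) at level 0.
Iteration 1: rows with boss_id in {7} -> Bob (id 10, level 1).
Iteration 2: rows with boss_id in {10} -> Tom (id 11, level 2), Frank (id 14, level 2).
Iteration 3: no rows with boss_id in {11,14}; recursion stops.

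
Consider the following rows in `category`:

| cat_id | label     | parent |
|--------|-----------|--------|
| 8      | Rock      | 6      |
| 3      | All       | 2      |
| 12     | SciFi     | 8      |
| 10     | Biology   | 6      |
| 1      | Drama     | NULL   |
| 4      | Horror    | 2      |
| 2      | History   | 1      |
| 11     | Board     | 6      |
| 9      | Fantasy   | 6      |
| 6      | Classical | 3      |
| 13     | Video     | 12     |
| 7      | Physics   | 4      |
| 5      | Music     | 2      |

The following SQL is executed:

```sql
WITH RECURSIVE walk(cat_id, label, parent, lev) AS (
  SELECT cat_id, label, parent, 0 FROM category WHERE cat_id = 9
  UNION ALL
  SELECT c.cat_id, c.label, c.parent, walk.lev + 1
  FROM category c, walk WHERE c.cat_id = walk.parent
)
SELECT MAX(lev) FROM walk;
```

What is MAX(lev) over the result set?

4

Base: cat_id=9 (Fantasy), parent=6, lev 0.
Iteration 1: join on cat_id=6 -> Classical (id 6, parent=3, lev 1).
Iteration 2: join on cat_id=3 -> All (id 3, parent=2, lev 2).
Iteration 3: join on cat_id=2 -> History (id 2, parent=1, lev 3).
Iteration 4: join on cat_id=1 -> Drama (id 1, parent=NULL, lev 4).
Iteration 5: parent is NULL; no match; recursion stops.
lev values: 0, 1, 2, 3, 4; the maximum is 4.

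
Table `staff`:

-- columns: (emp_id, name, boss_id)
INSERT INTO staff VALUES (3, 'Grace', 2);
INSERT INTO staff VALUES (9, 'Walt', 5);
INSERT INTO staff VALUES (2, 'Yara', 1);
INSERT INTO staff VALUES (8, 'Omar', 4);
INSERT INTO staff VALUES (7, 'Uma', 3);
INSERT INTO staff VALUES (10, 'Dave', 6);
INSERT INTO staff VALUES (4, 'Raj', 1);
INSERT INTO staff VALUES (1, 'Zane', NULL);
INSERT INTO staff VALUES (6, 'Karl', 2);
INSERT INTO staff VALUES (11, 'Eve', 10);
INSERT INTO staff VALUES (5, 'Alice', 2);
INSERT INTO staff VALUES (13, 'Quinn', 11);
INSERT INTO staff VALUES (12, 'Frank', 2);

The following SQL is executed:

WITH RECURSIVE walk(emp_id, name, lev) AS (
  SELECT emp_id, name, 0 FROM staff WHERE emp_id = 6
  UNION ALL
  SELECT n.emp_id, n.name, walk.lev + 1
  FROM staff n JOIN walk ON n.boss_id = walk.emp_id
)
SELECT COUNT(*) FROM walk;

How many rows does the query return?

Base: emp_id=6 (Karl) at lev 0.
Iteration 1: rows with boss_id in {6} -> Dave (id 10, lev 1).
Iteration 2: rows with boss_id in {10} -> Eve (id 11, lev 2).
Iteration 3: rows with boss_id in {11} -> Quinn (id 13, lev 3).
Iteration 4: no rows with boss_id in {13}; recursion stops.
Total rows emitted: 4.

4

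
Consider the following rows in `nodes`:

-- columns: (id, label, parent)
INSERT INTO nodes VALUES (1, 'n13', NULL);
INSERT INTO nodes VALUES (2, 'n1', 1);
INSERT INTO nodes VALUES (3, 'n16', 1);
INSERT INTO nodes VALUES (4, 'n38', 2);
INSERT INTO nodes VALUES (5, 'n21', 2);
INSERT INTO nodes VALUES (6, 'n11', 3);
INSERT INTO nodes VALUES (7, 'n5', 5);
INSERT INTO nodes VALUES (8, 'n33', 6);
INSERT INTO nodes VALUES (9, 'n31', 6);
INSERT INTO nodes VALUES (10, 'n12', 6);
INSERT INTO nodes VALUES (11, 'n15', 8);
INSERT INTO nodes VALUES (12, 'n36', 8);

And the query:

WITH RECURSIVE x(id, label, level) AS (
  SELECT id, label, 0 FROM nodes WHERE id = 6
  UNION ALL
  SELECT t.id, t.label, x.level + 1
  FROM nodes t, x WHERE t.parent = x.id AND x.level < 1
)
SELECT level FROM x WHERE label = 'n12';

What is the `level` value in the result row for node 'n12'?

Base: id=6 (n11) at level 0.
Iteration 1: rows with parent in {6} -> n33 (id 8, level 1), n31 (id 9, level 1), n12 (id 10, level 1).
Iteration 2: level < 1 fails for all current rows; recursion stops.

1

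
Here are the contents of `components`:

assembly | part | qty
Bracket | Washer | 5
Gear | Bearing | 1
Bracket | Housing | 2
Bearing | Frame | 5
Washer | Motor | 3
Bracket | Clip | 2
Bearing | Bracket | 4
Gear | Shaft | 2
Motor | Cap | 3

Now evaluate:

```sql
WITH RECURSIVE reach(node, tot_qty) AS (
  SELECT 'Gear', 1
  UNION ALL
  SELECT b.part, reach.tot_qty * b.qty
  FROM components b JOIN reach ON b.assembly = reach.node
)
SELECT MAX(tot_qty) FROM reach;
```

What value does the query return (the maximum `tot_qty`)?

180

Base: (Gear, tot_qty=1).
Iteration 1: components of {Gear} -> Bearing = 1*1 = 1, Shaft = 1*2 = 2.
Iteration 2: components of {Bearing,Shaft} -> Bracket = 1*4 = 4, Frame = 1*5 = 5.
Iteration 3: components of {Bracket,Frame} -> Clip = 4*2 = 8, Housing = 4*2 = 8, Washer = 4*5 = 20.
Iteration 4: components of {Clip,Housing,Washer} -> Motor = 20*3 = 60.
Iteration 5: components of {Motor} -> Cap = 60*3 = 180.
Iteration 6: no further components; recursion stops.
tot_qty values: 1, 1, 2, 4, 5, 20, 8, 8, 60, 180; the maximum is 180.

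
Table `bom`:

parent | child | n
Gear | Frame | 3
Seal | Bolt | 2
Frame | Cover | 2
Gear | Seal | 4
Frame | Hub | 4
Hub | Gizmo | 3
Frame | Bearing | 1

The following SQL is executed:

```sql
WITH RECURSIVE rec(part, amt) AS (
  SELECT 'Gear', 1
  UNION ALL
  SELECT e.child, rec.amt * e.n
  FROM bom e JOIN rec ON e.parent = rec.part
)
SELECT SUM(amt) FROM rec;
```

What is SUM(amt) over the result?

73

Base: (Gear, amt=1).
Iteration 1: components of {Gear} -> Frame = 1*3 = 3, Seal = 1*4 = 4.
Iteration 2: components of {Frame,Seal} -> Bearing = 3*1 = 3, Bolt = 4*2 = 8, Cover = 3*2 = 6, Hub = 3*4 = 12.
Iteration 3: components of {Bearing,Bolt,Cover,Hub} -> Gizmo = 12*3 = 36.
Iteration 4: no further components; recursion stops.
SUM(amt) = 1 + 3 + 4 + 12 + 6 + 3 + 8 + 36 = 73.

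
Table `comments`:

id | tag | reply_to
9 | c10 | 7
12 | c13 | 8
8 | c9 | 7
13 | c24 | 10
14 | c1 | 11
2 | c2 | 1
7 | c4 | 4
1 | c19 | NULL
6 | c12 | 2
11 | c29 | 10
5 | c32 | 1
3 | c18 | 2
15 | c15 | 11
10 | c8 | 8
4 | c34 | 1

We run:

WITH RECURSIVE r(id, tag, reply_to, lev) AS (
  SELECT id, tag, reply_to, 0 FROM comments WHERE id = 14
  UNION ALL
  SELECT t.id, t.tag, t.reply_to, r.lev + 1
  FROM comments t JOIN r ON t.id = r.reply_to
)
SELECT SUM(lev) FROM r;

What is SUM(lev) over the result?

21

Base: id=14 (c1), reply_to=11, lev 0.
Iteration 1: join on id=11 -> c29 (id 11, reply_to=10, lev 1).
Iteration 2: join on id=10 -> c8 (id 10, reply_to=8, lev 2).
Iteration 3: join on id=8 -> c9 (id 8, reply_to=7, lev 3).
Iteration 4: join on id=7 -> c4 (id 7, reply_to=4, lev 4).
Iteration 5: join on id=4 -> c34 (id 4, reply_to=1, lev 5).
Iteration 6: join on id=1 -> c19 (id 1, reply_to=NULL, lev 6).
Iteration 7: reply_to is NULL; no match; recursion stops.
SUM(lev) = 0 + 1 + 2 + 3 + 4 + 5 + 6 = 21.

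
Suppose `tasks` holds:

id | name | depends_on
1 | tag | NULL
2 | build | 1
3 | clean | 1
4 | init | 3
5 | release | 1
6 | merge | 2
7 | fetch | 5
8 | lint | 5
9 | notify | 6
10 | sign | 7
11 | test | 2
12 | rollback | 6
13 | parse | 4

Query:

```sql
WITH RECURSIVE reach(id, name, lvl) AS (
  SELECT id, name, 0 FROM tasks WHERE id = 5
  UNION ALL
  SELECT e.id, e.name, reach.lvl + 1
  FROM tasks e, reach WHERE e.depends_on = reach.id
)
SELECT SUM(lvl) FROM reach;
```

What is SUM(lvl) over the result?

Base: id=5 (release) at lvl 0.
Iteration 1: rows with depends_on in {5} -> fetch (id 7, lvl 1), lint (id 8, lvl 1).
Iteration 2: rows with depends_on in {7,8} -> sign (id 10, lvl 2).
Iteration 3: no rows with depends_on in {10}; recursion stops.
SUM(lvl) = 0 + 1 + 1 + 2 = 4.

4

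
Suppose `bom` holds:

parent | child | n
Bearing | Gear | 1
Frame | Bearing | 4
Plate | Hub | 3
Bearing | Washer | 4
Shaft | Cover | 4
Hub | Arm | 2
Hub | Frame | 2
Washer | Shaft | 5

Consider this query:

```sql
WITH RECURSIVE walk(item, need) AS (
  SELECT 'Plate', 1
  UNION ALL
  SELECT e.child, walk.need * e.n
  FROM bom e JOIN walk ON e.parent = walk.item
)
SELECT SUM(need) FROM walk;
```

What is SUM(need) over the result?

2560

Base: (Plate, need=1).
Iteration 1: components of {Plate} -> Hub = 1*3 = 3.
Iteration 2: components of {Hub} -> Arm = 3*2 = 6, Frame = 3*2 = 6.
Iteration 3: components of {Arm,Frame} -> Bearing = 6*4 = 24.
Iteration 4: components of {Bearing} -> Gear = 24*1 = 24, Washer = 24*4 = 96.
Iteration 5: components of {Gear,Washer} -> Shaft = 96*5 = 480.
Iteration 6: components of {Shaft} -> Cover = 480*4 = 1920.
Iteration 7: no further components; recursion stops.
SUM(need) = 1 + 3 + 6 + 6 + 24 + 24 + 96 + 480 + 1920 = 2560.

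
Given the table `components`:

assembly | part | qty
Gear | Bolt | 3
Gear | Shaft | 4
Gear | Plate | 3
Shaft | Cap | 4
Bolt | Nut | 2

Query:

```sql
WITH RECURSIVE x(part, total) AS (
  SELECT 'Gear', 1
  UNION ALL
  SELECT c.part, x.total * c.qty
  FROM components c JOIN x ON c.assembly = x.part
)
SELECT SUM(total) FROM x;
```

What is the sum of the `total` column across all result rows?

Base: (Gear, total=1).
Iteration 1: components of {Gear} -> Bolt = 1*3 = 3, Plate = 1*3 = 3, Shaft = 1*4 = 4.
Iteration 2: components of {Bolt,Plate,Shaft} -> Cap = 4*4 = 16, Nut = 3*2 = 6.
Iteration 3: no further components; recursion stops.
SUM(total) = 1 + 3 + 4 + 3 + 6 + 16 = 33.

33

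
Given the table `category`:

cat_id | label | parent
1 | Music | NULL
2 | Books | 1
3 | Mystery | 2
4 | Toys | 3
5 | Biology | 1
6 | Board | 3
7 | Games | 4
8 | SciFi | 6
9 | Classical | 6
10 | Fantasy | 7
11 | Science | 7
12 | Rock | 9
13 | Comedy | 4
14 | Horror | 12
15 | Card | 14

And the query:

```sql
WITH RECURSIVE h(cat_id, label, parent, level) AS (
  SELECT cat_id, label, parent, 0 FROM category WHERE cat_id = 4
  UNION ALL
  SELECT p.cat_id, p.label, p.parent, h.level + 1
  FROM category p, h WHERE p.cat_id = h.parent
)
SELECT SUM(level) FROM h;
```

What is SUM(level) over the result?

Base: cat_id=4 (Toys), parent=3, level 0.
Iteration 1: join on cat_id=3 -> Mystery (id 3, parent=2, level 1).
Iteration 2: join on cat_id=2 -> Books (id 2, parent=1, level 2).
Iteration 3: join on cat_id=1 -> Music (id 1, parent=NULL, level 3).
Iteration 4: parent is NULL; no match; recursion stops.
SUM(level) = 0 + 1 + 2 + 3 = 6.

6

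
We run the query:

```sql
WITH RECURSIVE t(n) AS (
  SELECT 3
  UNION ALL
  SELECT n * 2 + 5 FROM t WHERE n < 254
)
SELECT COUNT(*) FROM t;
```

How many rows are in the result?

7

Base: n=3.
Iteration 1: 3 < 254 holds -> n = 3 * 2 + 5 = 11.
Iteration 2: 11 < 254 holds -> n = 11 * 2 + 5 = 27.
Iteration 3: 27 < 254 holds -> n = 27 * 2 + 5 = 59.
Iteration 4: 59 < 254 holds -> n = 59 * 2 + 5 = 123.
Iteration 5: 123 < 254 holds -> n = 123 * 2 + 5 = 251.
Iteration 6: 251 < 254 holds -> n = 251 * 2 + 5 = 507.
Iteration 7: 507 < 254 fails; recursion stops.
Total rows emitted: 7.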